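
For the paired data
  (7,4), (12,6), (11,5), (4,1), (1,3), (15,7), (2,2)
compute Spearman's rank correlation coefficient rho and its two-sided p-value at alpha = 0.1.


Step 1: Rank x and y separately (midranks; no ties here).
rank(x): 7->4, 12->6, 11->5, 4->3, 1->1, 15->7, 2->2
rank(y): 4->4, 6->6, 5->5, 1->1, 3->3, 7->7, 2->2
Step 2: d_i = R_x(i) - R_y(i); compute d_i^2.
  (4-4)^2=0, (6-6)^2=0, (5-5)^2=0, (3-1)^2=4, (1-3)^2=4, (7-7)^2=0, (2-2)^2=0
sum(d^2) = 8.
Step 3: rho = 1 - 6*8 / (7*(7^2 - 1)) = 1 - 48/336 = 0.857143.
Step 4: Under H0, t = rho * sqrt((n-2)/(1-rho^2)) = 3.7210 ~ t(5).
Step 5: Two-sided p-value from the t-distribution with 5 df = 0.013697.
Step 6: alpha = 0.1. reject H0.

rho = 0.8571, p = 0.013697, reject H0 at alpha = 0.1.


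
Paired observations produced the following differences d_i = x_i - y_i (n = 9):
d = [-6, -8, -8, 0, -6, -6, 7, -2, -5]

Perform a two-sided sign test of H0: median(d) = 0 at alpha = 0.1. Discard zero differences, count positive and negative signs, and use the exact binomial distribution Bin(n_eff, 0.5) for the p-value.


Step 1: Discard zero differences. Original n = 9; n_eff = number of nonzero differences = 8.
Nonzero differences (with sign): -6, -8, -8, -6, -6, +7, -2, -5
Step 2: Count signs: positive = 1, negative = 7.
Step 3: Under H0: P(positive) = 0.5, so the number of positives S ~ Bin(8, 0.5).
Step 4: Two-sided exact p-value = sum of Bin(8,0.5) probabilities at or below the observed probability = 0.070312.
Step 5: alpha = 0.1. reject H0.

n_eff = 8, pos = 1, neg = 7, p = 0.070312, reject H0.


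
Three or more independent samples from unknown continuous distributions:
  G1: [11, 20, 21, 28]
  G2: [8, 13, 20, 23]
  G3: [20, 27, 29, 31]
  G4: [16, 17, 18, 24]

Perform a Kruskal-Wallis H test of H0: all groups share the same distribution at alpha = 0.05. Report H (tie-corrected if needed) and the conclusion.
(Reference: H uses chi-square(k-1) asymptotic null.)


Step 1: Combine all N = 16 observations and assign midranks.
sorted (value, group, rank): (8,G2,1), (11,G1,2), (13,G2,3), (16,G4,4), (17,G4,5), (18,G4,6), (20,G1,8), (20,G2,8), (20,G3,8), (21,G1,10), (23,G2,11), (24,G4,12), (27,G3,13), (28,G1,14), (29,G3,15), (31,G3,16)
Step 2: Sum ranks within each group.
R_1 = 34 (n_1 = 4)
R_2 = 23 (n_2 = 4)
R_3 = 52 (n_3 = 4)
R_4 = 27 (n_4 = 4)
Step 3: H = 12/(N(N+1)) * sum(R_i^2/n_i) - 3(N+1)
     = 12/(16*17) * (34^2/4 + 23^2/4 + 52^2/4 + 27^2/4) - 3*17
     = 0.044118 * 1279.5 - 51
     = 5.448529.
Step 4: Ties present; correction factor C = 1 - 24/(16^3 - 16) = 0.994118. Corrected H = 5.448529 / 0.994118 = 5.480769.
Step 5: Under H0, H ~ chi^2(3); p-value = 0.139793.
Step 6: alpha = 0.05. fail to reject H0.

H = 5.4808, df = 3, p = 0.139793, fail to reject H0.


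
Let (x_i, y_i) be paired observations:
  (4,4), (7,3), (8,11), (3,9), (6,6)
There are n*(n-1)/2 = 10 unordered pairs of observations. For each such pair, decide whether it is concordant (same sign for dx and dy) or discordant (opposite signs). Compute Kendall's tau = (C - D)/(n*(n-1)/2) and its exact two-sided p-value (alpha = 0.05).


Step 1: Enumerate the 10 unordered pairs (i,j) with i<j and classify each by sign(x_j-x_i) * sign(y_j-y_i).
  (1,2):dx=+3,dy=-1->D; (1,3):dx=+4,dy=+7->C; (1,4):dx=-1,dy=+5->D; (1,5):dx=+2,dy=+2->C
  (2,3):dx=+1,dy=+8->C; (2,4):dx=-4,dy=+6->D; (2,5):dx=-1,dy=+3->D; (3,4):dx=-5,dy=-2->C
  (3,5):dx=-2,dy=-5->C; (4,5):dx=+3,dy=-3->D
Step 2: C = 5, D = 5, total pairs = 10.
Step 3: tau = (C - D)/(n(n-1)/2) = (5 - 5)/10 = 0.000000.
Step 4: Exact two-sided p-value (enumerate n! = 120 permutations of y under H0): p = 1.000000.
Step 5: alpha = 0.05. fail to reject H0.

tau_b = 0.0000 (C=5, D=5), p = 1.000000, fail to reject H0.


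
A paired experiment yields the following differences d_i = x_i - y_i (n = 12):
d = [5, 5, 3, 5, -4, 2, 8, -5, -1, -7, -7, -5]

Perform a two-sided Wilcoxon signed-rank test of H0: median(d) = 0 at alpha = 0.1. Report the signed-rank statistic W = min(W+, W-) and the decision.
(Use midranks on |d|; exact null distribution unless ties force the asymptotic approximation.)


Step 1: Drop any zero differences (none here) and take |d_i|.
|d| = [5, 5, 3, 5, 4, 2, 8, 5, 1, 7, 7, 5]
Step 2: Midrank |d_i| (ties get averaged ranks).
ranks: |5|->7, |5|->7, |3|->3, |5|->7, |4|->4, |2|->2, |8|->12, |5|->7, |1|->1, |7|->10.5, |7|->10.5, |5|->7
Step 3: Attach original signs; sum ranks with positive sign and with negative sign.
W+ = 7 + 7 + 3 + 7 + 2 + 12 = 38
W- = 4 + 7 + 1 + 10.5 + 10.5 + 7 = 40
(Check: W+ + W- = 78 should equal n(n+1)/2 = 78.)
Step 4: Test statistic W = min(W+, W-) = 38.
Step 5: Ties in |d|, so use the tie-corrected normal approximation.
        E[W] = n(n+1)/4 = 12*13/4 = 39.
        Tie groups: |d|=5 (t=5), |d|=7 (t=2); sum(t^3 - t) = 126.
        Var[W] = n(n+1)(2n+1)/24 - sum(t^3-t)/48 = 3900/24 - 126/48 = 159.875.
        z = (W - E[W]) / sqrt(Var[W]) = (38 - 39) / 12.6442 = -0.0791.
        Two-sided p = 2*Phi(z) = 0.936963.
Step 6: alpha = 0.1. fail to reject H0.

W+ = 38, W- = 40, W = min = 38, p = 0.936963, fail to reject H0.


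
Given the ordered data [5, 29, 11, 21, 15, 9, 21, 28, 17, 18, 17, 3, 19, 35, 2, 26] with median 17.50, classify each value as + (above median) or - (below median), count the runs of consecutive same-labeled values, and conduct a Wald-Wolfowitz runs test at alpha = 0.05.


Step 1: Compute median = 17.50; label A = above, B = below.
Labels in order: BABABBAABABBAABA  (n_A = 8, n_B = 8)
Step 2: Count runs R = 12.
Step 3: Under H0 (random ordering), E[R] = 2*n_A*n_B/(n_A+n_B) + 1 = 2*8*8/16 + 1 = 9.0000.
        Var[R] = 2*n_A*n_B*(2*n_A*n_B - n_A - n_B) / ((n_A+n_B)^2 * (n_A+n_B-1)) = 14336/3840 = 3.7333.
        SD[R] = 1.9322.
Step 4: Continuity-corrected z = (R - 0.5 - E[R]) / SD[R] = (12 - 0.5 - 9.0000) / 1.9322 = 1.2939.
Step 5: Two-sided p-value via normal approximation = 2*(1 - Phi(|z|)) = 0.195709.
Step 6: alpha = 0.05. fail to reject H0.

R = 12, z = 1.2939, p = 0.195709, fail to reject H0.


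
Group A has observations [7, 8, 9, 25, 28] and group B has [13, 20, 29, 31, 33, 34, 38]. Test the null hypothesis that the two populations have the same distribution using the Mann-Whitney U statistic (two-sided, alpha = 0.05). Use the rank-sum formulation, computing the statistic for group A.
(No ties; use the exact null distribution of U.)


Step 1: Combine and sort all 12 observations; assign midranks.
sorted (value, group): (7,X), (8,X), (9,X), (13,Y), (20,Y), (25,X), (28,X), (29,Y), (31,Y), (33,Y), (34,Y), (38,Y)
ranks: 7->1, 8->2, 9->3, 13->4, 20->5, 25->6, 28->7, 29->8, 31->9, 33->10, 34->11, 38->12
Step 2: Rank sum for X: R1 = 1 + 2 + 3 + 6 + 7 = 19.
Step 3: U_X = R1 - n1(n1+1)/2 = 19 - 5*6/2 = 19 - 15 = 4.
       U_Y = n1*n2 - U_X = 35 - 4 = 31.
Step 4: No ties, so the exact null distribution of U (based on enumerating the C(12,5) = 792 equally likely rank assignments) gives the two-sided p-value.
Step 5: p-value = 0.030303; compare to alpha = 0.05. reject H0.

U_X = 4, p = 0.030303, reject H0 at alpha = 0.05.


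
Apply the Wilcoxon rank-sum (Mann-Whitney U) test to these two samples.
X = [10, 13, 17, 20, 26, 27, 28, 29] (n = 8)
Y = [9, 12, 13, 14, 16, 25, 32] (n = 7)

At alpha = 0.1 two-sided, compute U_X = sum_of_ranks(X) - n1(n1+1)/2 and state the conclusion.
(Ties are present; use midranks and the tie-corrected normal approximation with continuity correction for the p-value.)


Step 1: Combine and sort all 15 observations; assign midranks.
sorted (value, group): (9,Y), (10,X), (12,Y), (13,X), (13,Y), (14,Y), (16,Y), (17,X), (20,X), (25,Y), (26,X), (27,X), (28,X), (29,X), (32,Y)
ranks: 9->1, 10->2, 12->3, 13->4.5, 13->4.5, 14->6, 16->7, 17->8, 20->9, 25->10, 26->11, 27->12, 28->13, 29->14, 32->15
Step 2: Rank sum for X: R1 = 2 + 4.5 + 8 + 9 + 11 + 12 + 13 + 14 = 73.5.
Step 3: U_X = R1 - n1(n1+1)/2 = 73.5 - 8*9/2 = 73.5 - 36 = 37.5.
       U_Y = n1*n2 - U_X = 56 - 37.5 = 18.5.
Step 4: Ties are present, so use the tie-corrected normal approximation (with continuity correction) for the p-value.
Step 5: p-value = 0.297190; compare to alpha = 0.1. fail to reject H0.

U_X = 37.5, p = 0.297190, fail to reject H0 at alpha = 0.1.


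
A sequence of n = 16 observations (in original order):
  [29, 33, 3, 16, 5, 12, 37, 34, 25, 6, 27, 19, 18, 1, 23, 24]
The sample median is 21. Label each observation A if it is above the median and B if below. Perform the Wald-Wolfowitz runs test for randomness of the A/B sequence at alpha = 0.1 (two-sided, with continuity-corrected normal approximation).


Step 1: Compute median = 21; label A = above, B = below.
Labels in order: AABBBBAAABABBBAA  (n_A = 8, n_B = 8)
Step 2: Count runs R = 7.
Step 3: Under H0 (random ordering), E[R] = 2*n_A*n_B/(n_A+n_B) + 1 = 2*8*8/16 + 1 = 9.0000.
        Var[R] = 2*n_A*n_B*(2*n_A*n_B - n_A - n_B) / ((n_A+n_B)^2 * (n_A+n_B-1)) = 14336/3840 = 3.7333.
        SD[R] = 1.9322.
Step 4: Continuity-corrected z = (R + 0.5 - E[R]) / SD[R] = (7 + 0.5 - 9.0000) / 1.9322 = -0.7763.
Step 5: Two-sided p-value via normal approximation = 2*(1 - Phi(|z|)) = 0.437558.
Step 6: alpha = 0.1. fail to reject H0.

R = 7, z = -0.7763, p = 0.437558, fail to reject H0.


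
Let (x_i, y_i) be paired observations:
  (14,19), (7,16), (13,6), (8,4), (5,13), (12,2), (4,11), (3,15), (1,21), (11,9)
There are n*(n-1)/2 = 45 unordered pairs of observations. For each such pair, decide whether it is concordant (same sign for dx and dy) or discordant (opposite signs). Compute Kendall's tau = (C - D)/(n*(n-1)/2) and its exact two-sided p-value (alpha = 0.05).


Step 1: Enumerate the 45 unordered pairs (i,j) with i<j and classify each by sign(x_j-x_i) * sign(y_j-y_i).
  (1,2):dx=-7,dy=-3->C; (1,3):dx=-1,dy=-13->C; (1,4):dx=-6,dy=-15->C; (1,5):dx=-9,dy=-6->C
  (1,6):dx=-2,dy=-17->C; (1,7):dx=-10,dy=-8->C; (1,8):dx=-11,dy=-4->C; (1,9):dx=-13,dy=+2->D
  (1,10):dx=-3,dy=-10->C; (2,3):dx=+6,dy=-10->D; (2,4):dx=+1,dy=-12->D; (2,5):dx=-2,dy=-3->C
  (2,6):dx=+5,dy=-14->D; (2,7):dx=-3,dy=-5->C; (2,8):dx=-4,dy=-1->C; (2,9):dx=-6,dy=+5->D
  (2,10):dx=+4,dy=-7->D; (3,4):dx=-5,dy=-2->C; (3,5):dx=-8,dy=+7->D; (3,6):dx=-1,dy=-4->C
  (3,7):dx=-9,dy=+5->D; (3,8):dx=-10,dy=+9->D; (3,9):dx=-12,dy=+15->D; (3,10):dx=-2,dy=+3->D
  (4,5):dx=-3,dy=+9->D; (4,6):dx=+4,dy=-2->D; (4,7):dx=-4,dy=+7->D; (4,8):dx=-5,dy=+11->D
  (4,9):dx=-7,dy=+17->D; (4,10):dx=+3,dy=+5->C; (5,6):dx=+7,dy=-11->D; (5,7):dx=-1,dy=-2->C
  (5,8):dx=-2,dy=+2->D; (5,9):dx=-4,dy=+8->D; (5,10):dx=+6,dy=-4->D; (6,7):dx=-8,dy=+9->D
  (6,8):dx=-9,dy=+13->D; (6,9):dx=-11,dy=+19->D; (6,10):dx=-1,dy=+7->D; (7,8):dx=-1,dy=+4->D
  (7,9):dx=-3,dy=+10->D; (7,10):dx=+7,dy=-2->D; (8,9):dx=-2,dy=+6->D; (8,10):dx=+8,dy=-6->D
  (9,10):dx=+10,dy=-12->D
Step 2: C = 15, D = 30, total pairs = 45.
Step 3: tau = (C - D)/(n(n-1)/2) = (15 - 30)/45 = -0.333333.
Step 4: Exact two-sided p-value (enumerate n! = 3628800 permutations of y under H0): p = 0.216373.
Step 5: alpha = 0.05. fail to reject H0.

tau_b = -0.3333 (C=15, D=30), p = 0.216373, fail to reject H0.


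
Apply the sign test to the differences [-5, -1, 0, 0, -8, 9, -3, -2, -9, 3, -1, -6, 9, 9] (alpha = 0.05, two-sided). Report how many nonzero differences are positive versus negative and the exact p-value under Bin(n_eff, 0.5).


Step 1: Discard zero differences. Original n = 14; n_eff = number of nonzero differences = 12.
Nonzero differences (with sign): -5, -1, -8, +9, -3, -2, -9, +3, -1, -6, +9, +9
Step 2: Count signs: positive = 4, negative = 8.
Step 3: Under H0: P(positive) = 0.5, so the number of positives S ~ Bin(12, 0.5).
Step 4: Two-sided exact p-value = sum of Bin(12,0.5) probabilities at or below the observed probability = 0.387695.
Step 5: alpha = 0.05. fail to reject H0.

n_eff = 12, pos = 4, neg = 8, p = 0.387695, fail to reject H0.


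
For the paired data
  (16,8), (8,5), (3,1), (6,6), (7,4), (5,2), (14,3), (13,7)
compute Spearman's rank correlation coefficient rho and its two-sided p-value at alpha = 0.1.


Step 1: Rank x and y separately (midranks; no ties here).
rank(x): 16->8, 8->5, 3->1, 6->3, 7->4, 5->2, 14->7, 13->6
rank(y): 8->8, 5->5, 1->1, 6->6, 4->4, 2->2, 3->3, 7->7
Step 2: d_i = R_x(i) - R_y(i); compute d_i^2.
  (8-8)^2=0, (5-5)^2=0, (1-1)^2=0, (3-6)^2=9, (4-4)^2=0, (2-2)^2=0, (7-3)^2=16, (6-7)^2=1
sum(d^2) = 26.
Step 3: rho = 1 - 6*26 / (8*(8^2 - 1)) = 1 - 156/504 = 0.690476.
Step 4: Under H0, t = rho * sqrt((n-2)/(1-rho^2)) = 2.3382 ~ t(6).
Step 5: Two-sided p-value from the t-distribution with 6 df = 0.057990.
Step 6: alpha = 0.1. reject H0.

rho = 0.6905, p = 0.057990, reject H0 at alpha = 0.1.


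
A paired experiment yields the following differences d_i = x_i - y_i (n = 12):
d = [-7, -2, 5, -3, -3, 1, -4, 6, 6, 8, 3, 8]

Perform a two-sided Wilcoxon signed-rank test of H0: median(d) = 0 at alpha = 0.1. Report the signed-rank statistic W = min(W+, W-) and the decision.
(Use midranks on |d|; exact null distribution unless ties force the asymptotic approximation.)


Step 1: Drop any zero differences (none here) and take |d_i|.
|d| = [7, 2, 5, 3, 3, 1, 4, 6, 6, 8, 3, 8]
Step 2: Midrank |d_i| (ties get averaged ranks).
ranks: |7|->10, |2|->2, |5|->7, |3|->4, |3|->4, |1|->1, |4|->6, |6|->8.5, |6|->8.5, |8|->11.5, |3|->4, |8|->11.5
Step 3: Attach original signs; sum ranks with positive sign and with negative sign.
W+ = 7 + 1 + 8.5 + 8.5 + 11.5 + 4 + 11.5 = 52
W- = 10 + 2 + 4 + 4 + 6 = 26
(Check: W+ + W- = 78 should equal n(n+1)/2 = 78.)
Step 4: Test statistic W = min(W+, W-) = 26.
Step 5: Ties in |d|, so use the tie-corrected normal approximation.
        E[W] = n(n+1)/4 = 12*13/4 = 39.
        Tie groups: |d|=3 (t=3), |d|=6 (t=2), |d|=8 (t=2); sum(t^3 - t) = 36.
        Var[W] = n(n+1)(2n+1)/24 - sum(t^3-t)/48 = 3900/24 - 36/48 = 161.75.
        z = (W - E[W]) / sqrt(Var[W]) = (26 - 39) / 12.7181 = -1.0222.
        Two-sided p = 2*Phi(z) = 0.306703.
Step 6: alpha = 0.1. fail to reject H0.

W+ = 52, W- = 26, W = min = 26, p = 0.306703, fail to reject H0.


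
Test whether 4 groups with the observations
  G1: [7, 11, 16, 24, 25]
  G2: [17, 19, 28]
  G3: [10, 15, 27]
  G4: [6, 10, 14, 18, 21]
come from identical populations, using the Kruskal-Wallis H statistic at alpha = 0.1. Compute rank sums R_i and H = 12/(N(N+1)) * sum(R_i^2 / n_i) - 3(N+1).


Step 1: Combine all N = 16 observations and assign midranks.
sorted (value, group, rank): (6,G4,1), (7,G1,2), (10,G3,3.5), (10,G4,3.5), (11,G1,5), (14,G4,6), (15,G3,7), (16,G1,8), (17,G2,9), (18,G4,10), (19,G2,11), (21,G4,12), (24,G1,13), (25,G1,14), (27,G3,15), (28,G2,16)
Step 2: Sum ranks within each group.
R_1 = 42 (n_1 = 5)
R_2 = 36 (n_2 = 3)
R_3 = 25.5 (n_3 = 3)
R_4 = 32.5 (n_4 = 5)
Step 3: H = 12/(N(N+1)) * sum(R_i^2/n_i) - 3(N+1)
     = 12/(16*17) * (42^2/5 + 36^2/3 + 25.5^2/3 + 32.5^2/5) - 3*17
     = 0.044118 * 1212.8 - 51
     = 2.505882.
Step 4: Ties present; correction factor C = 1 - 6/(16^3 - 16) = 0.998529. Corrected H = 2.505882 / 0.998529 = 2.509573.
Step 5: Under H0, H ~ chi^2(3); p-value = 0.473564.
Step 6: alpha = 0.1. fail to reject H0.

H = 2.5096, df = 3, p = 0.473564, fail to reject H0.


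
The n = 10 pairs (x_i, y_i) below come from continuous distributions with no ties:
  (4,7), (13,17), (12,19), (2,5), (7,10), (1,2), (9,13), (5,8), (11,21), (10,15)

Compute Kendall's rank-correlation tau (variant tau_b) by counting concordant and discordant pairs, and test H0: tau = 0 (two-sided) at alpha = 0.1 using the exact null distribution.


Step 1: Enumerate the 45 unordered pairs (i,j) with i<j and classify each by sign(x_j-x_i) * sign(y_j-y_i).
  (1,2):dx=+9,dy=+10->C; (1,3):dx=+8,dy=+12->C; (1,4):dx=-2,dy=-2->C; (1,5):dx=+3,dy=+3->C
  (1,6):dx=-3,dy=-5->C; (1,7):dx=+5,dy=+6->C; (1,8):dx=+1,dy=+1->C; (1,9):dx=+7,dy=+14->C
  (1,10):dx=+6,dy=+8->C; (2,3):dx=-1,dy=+2->D; (2,4):dx=-11,dy=-12->C; (2,5):dx=-6,dy=-7->C
  (2,6):dx=-12,dy=-15->C; (2,7):dx=-4,dy=-4->C; (2,8):dx=-8,dy=-9->C; (2,9):dx=-2,dy=+4->D
  (2,10):dx=-3,dy=-2->C; (3,4):dx=-10,dy=-14->C; (3,5):dx=-5,dy=-9->C; (3,6):dx=-11,dy=-17->C
  (3,7):dx=-3,dy=-6->C; (3,8):dx=-7,dy=-11->C; (3,9):dx=-1,dy=+2->D; (3,10):dx=-2,dy=-4->C
  (4,5):dx=+5,dy=+5->C; (4,6):dx=-1,dy=-3->C; (4,7):dx=+7,dy=+8->C; (4,8):dx=+3,dy=+3->C
  (4,9):dx=+9,dy=+16->C; (4,10):dx=+8,dy=+10->C; (5,6):dx=-6,dy=-8->C; (5,7):dx=+2,dy=+3->C
  (5,8):dx=-2,dy=-2->C; (5,9):dx=+4,dy=+11->C; (5,10):dx=+3,dy=+5->C; (6,7):dx=+8,dy=+11->C
  (6,8):dx=+4,dy=+6->C; (6,9):dx=+10,dy=+19->C; (6,10):dx=+9,dy=+13->C; (7,8):dx=-4,dy=-5->C
  (7,9):dx=+2,dy=+8->C; (7,10):dx=+1,dy=+2->C; (8,9):dx=+6,dy=+13->C; (8,10):dx=+5,dy=+7->C
  (9,10):dx=-1,dy=-6->C
Step 2: C = 42, D = 3, total pairs = 45.
Step 3: tau = (C - D)/(n(n-1)/2) = (42 - 3)/45 = 0.866667.
Step 4: Exact two-sided p-value (enumerate n! = 3628800 permutations of y under H0): p = 0.000115.
Step 5: alpha = 0.1. reject H0.

tau_b = 0.8667 (C=42, D=3), p = 0.000115, reject H0.


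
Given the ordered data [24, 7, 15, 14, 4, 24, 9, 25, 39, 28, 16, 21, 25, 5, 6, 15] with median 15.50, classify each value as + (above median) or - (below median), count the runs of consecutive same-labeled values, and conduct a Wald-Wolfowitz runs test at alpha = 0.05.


Step 1: Compute median = 15.50; label A = above, B = below.
Labels in order: ABBBBABAAAAAABBB  (n_A = 8, n_B = 8)
Step 2: Count runs R = 6.
Step 3: Under H0 (random ordering), E[R] = 2*n_A*n_B/(n_A+n_B) + 1 = 2*8*8/16 + 1 = 9.0000.
        Var[R] = 2*n_A*n_B*(2*n_A*n_B - n_A - n_B) / ((n_A+n_B)^2 * (n_A+n_B-1)) = 14336/3840 = 3.7333.
        SD[R] = 1.9322.
Step 4: Continuity-corrected z = (R + 0.5 - E[R]) / SD[R] = (6 + 0.5 - 9.0000) / 1.9322 = -1.2939.
Step 5: Two-sided p-value via normal approximation = 2*(1 - Phi(|z|)) = 0.195709.
Step 6: alpha = 0.05. fail to reject H0.

R = 6, z = -1.2939, p = 0.195709, fail to reject H0.


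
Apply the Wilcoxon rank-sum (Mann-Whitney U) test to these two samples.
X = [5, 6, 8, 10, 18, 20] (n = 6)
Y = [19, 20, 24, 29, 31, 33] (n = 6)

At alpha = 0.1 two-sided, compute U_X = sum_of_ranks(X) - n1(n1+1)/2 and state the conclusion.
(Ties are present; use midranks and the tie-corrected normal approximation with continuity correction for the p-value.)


Step 1: Combine and sort all 12 observations; assign midranks.
sorted (value, group): (5,X), (6,X), (8,X), (10,X), (18,X), (19,Y), (20,X), (20,Y), (24,Y), (29,Y), (31,Y), (33,Y)
ranks: 5->1, 6->2, 8->3, 10->4, 18->5, 19->6, 20->7.5, 20->7.5, 24->9, 29->10, 31->11, 33->12
Step 2: Rank sum for X: R1 = 1 + 2 + 3 + 4 + 5 + 7.5 = 22.5.
Step 3: U_X = R1 - n1(n1+1)/2 = 22.5 - 6*7/2 = 22.5 - 21 = 1.5.
       U_Y = n1*n2 - U_X = 36 - 1.5 = 34.5.
Step 4: Ties are present, so use the tie-corrected normal approximation (with continuity correction) for the p-value.
Step 5: p-value = 0.010272; compare to alpha = 0.1. reject H0.

U_X = 1.5, p = 0.010272, reject H0 at alpha = 0.1.


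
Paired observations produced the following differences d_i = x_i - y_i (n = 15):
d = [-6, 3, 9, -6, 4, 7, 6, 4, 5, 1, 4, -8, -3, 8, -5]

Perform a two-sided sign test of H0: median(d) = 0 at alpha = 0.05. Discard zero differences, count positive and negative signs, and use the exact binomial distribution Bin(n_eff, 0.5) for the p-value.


Step 1: Discard zero differences. Original n = 15; n_eff = number of nonzero differences = 15.
Nonzero differences (with sign): -6, +3, +9, -6, +4, +7, +6, +4, +5, +1, +4, -8, -3, +8, -5
Step 2: Count signs: positive = 10, negative = 5.
Step 3: Under H0: P(positive) = 0.5, so the number of positives S ~ Bin(15, 0.5).
Step 4: Two-sided exact p-value = sum of Bin(15,0.5) probabilities at or below the observed probability = 0.301758.
Step 5: alpha = 0.05. fail to reject H0.

n_eff = 15, pos = 10, neg = 5, p = 0.301758, fail to reject H0.


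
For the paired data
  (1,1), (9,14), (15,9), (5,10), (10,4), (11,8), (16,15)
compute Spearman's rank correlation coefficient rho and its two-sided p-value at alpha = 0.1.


Step 1: Rank x and y separately (midranks; no ties here).
rank(x): 1->1, 9->3, 15->6, 5->2, 10->4, 11->5, 16->7
rank(y): 1->1, 14->6, 9->4, 10->5, 4->2, 8->3, 15->7
Step 2: d_i = R_x(i) - R_y(i); compute d_i^2.
  (1-1)^2=0, (3-6)^2=9, (6-4)^2=4, (2-5)^2=9, (4-2)^2=4, (5-3)^2=4, (7-7)^2=0
sum(d^2) = 30.
Step 3: rho = 1 - 6*30 / (7*(7^2 - 1)) = 1 - 180/336 = 0.464286.
Step 4: Under H0, t = rho * sqrt((n-2)/(1-rho^2)) = 1.1722 ~ t(5).
Step 5: Two-sided p-value from the t-distribution with 5 df = 0.293934.
Step 6: alpha = 0.1. fail to reject H0.

rho = 0.4643, p = 0.293934, fail to reject H0 at alpha = 0.1.


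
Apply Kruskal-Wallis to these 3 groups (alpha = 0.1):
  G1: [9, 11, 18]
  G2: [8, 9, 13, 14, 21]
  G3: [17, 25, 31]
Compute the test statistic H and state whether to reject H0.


Step 1: Combine all N = 11 observations and assign midranks.
sorted (value, group, rank): (8,G2,1), (9,G1,2.5), (9,G2,2.5), (11,G1,4), (13,G2,5), (14,G2,6), (17,G3,7), (18,G1,8), (21,G2,9), (25,G3,10), (31,G3,11)
Step 2: Sum ranks within each group.
R_1 = 14.5 (n_1 = 3)
R_2 = 23.5 (n_2 = 5)
R_3 = 28 (n_3 = 3)
Step 3: H = 12/(N(N+1)) * sum(R_i^2/n_i) - 3(N+1)
     = 12/(11*12) * (14.5^2/3 + 23.5^2/5 + 28^2/3) - 3*12
     = 0.090909 * 441.867 - 36
     = 4.169697.
Step 4: Ties present; correction factor C = 1 - 6/(11^3 - 11) = 0.995455. Corrected H = 4.169697 / 0.995455 = 4.188737.
Step 5: Under H0, H ~ chi^2(2); p-value = 0.123148.
Step 6: alpha = 0.1. fail to reject H0.

H = 4.1887, df = 2, p = 0.123148, fail to reject H0.


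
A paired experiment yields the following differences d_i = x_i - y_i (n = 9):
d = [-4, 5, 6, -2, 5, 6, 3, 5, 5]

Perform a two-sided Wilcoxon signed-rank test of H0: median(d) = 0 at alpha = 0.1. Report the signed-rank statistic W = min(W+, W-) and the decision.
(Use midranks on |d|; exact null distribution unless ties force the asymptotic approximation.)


Step 1: Drop any zero differences (none here) and take |d_i|.
|d| = [4, 5, 6, 2, 5, 6, 3, 5, 5]
Step 2: Midrank |d_i| (ties get averaged ranks).
ranks: |4|->3, |5|->5.5, |6|->8.5, |2|->1, |5|->5.5, |6|->8.5, |3|->2, |5|->5.5, |5|->5.5
Step 3: Attach original signs; sum ranks with positive sign and with negative sign.
W+ = 5.5 + 8.5 + 5.5 + 8.5 + 2 + 5.5 + 5.5 = 41
W- = 3 + 1 = 4
(Check: W+ + W- = 45 should equal n(n+1)/2 = 45.)
Step 4: Test statistic W = min(W+, W-) = 4.
Step 5: Ties in |d|, so use the tie-corrected normal approximation.
        E[W] = n(n+1)/4 = 9*10/4 = 22.5.
        Tie groups: |d|=5 (t=4), |d|=6 (t=2); sum(t^3 - t) = 66.
        Var[W] = n(n+1)(2n+1)/24 - sum(t^3-t)/48 = 1710/24 - 66/48 = 69.875.
        z = (W - E[W]) / sqrt(Var[W]) = (4 - 22.5) / 8.3591 = -2.2131.
        Two-sided p = 2*Phi(z) = 0.026887.
Step 6: alpha = 0.1. reject H0.

W+ = 41, W- = 4, W = min = 4, p = 0.026887, reject H0.


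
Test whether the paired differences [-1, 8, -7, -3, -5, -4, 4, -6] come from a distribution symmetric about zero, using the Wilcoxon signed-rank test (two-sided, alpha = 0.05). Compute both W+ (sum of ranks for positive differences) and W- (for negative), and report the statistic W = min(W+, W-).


Step 1: Drop any zero differences (none here) and take |d_i|.
|d| = [1, 8, 7, 3, 5, 4, 4, 6]
Step 2: Midrank |d_i| (ties get averaged ranks).
ranks: |1|->1, |8|->8, |7|->7, |3|->2, |5|->5, |4|->3.5, |4|->3.5, |6|->6
Step 3: Attach original signs; sum ranks with positive sign and with negative sign.
W+ = 8 + 3.5 = 11.5
W- = 1 + 7 + 2 + 5 + 3.5 + 6 = 24.5
(Check: W+ + W- = 36 should equal n(n+1)/2 = 36.)
Step 4: Test statistic W = min(W+, W-) = 11.5.
Step 5: Ties in |d|, so use the tie-corrected normal approximation.
        E[W] = n(n+1)/4 = 8*9/4 = 18.
        Tie groups: |d|=4 (t=2); sum(t^3 - t) = 6.
        Var[W] = n(n+1)(2n+1)/24 - sum(t^3-t)/48 = 1224/24 - 6/48 = 50.875.
        z = (W - E[W]) / sqrt(Var[W]) = (11.5 - 18) / 7.1327 = -0.9113.
        Two-sided p = 2*Phi(z) = 0.362138.
Step 6: alpha = 0.05. fail to reject H0.

W+ = 11.5, W- = 24.5, W = min = 11.5, p = 0.362138, fail to reject H0.


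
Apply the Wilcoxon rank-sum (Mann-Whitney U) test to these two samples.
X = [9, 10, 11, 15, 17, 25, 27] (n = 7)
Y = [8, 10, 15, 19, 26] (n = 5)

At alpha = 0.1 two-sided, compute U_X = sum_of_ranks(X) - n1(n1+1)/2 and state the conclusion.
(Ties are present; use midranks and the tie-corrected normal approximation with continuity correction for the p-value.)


Step 1: Combine and sort all 12 observations; assign midranks.
sorted (value, group): (8,Y), (9,X), (10,X), (10,Y), (11,X), (15,X), (15,Y), (17,X), (19,Y), (25,X), (26,Y), (27,X)
ranks: 8->1, 9->2, 10->3.5, 10->3.5, 11->5, 15->6.5, 15->6.5, 17->8, 19->9, 25->10, 26->11, 27->12
Step 2: Rank sum for X: R1 = 2 + 3.5 + 5 + 6.5 + 8 + 10 + 12 = 47.
Step 3: U_X = R1 - n1(n1+1)/2 = 47 - 7*8/2 = 47 - 28 = 19.
       U_Y = n1*n2 - U_X = 35 - 19 = 16.
Step 4: Ties are present, so use the tie-corrected normal approximation (with continuity correction) for the p-value.
Step 5: p-value = 0.870542; compare to alpha = 0.1. fail to reject H0.

U_X = 19, p = 0.870542, fail to reject H0 at alpha = 0.1.


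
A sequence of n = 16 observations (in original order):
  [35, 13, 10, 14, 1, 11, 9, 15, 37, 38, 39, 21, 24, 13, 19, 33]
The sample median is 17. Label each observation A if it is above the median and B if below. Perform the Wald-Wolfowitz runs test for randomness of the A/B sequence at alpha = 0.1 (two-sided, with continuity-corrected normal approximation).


Step 1: Compute median = 17; label A = above, B = below.
Labels in order: ABBBBBBBAAAAABAA  (n_A = 8, n_B = 8)
Step 2: Count runs R = 5.
Step 3: Under H0 (random ordering), E[R] = 2*n_A*n_B/(n_A+n_B) + 1 = 2*8*8/16 + 1 = 9.0000.
        Var[R] = 2*n_A*n_B*(2*n_A*n_B - n_A - n_B) / ((n_A+n_B)^2 * (n_A+n_B-1)) = 14336/3840 = 3.7333.
        SD[R] = 1.9322.
Step 4: Continuity-corrected z = (R + 0.5 - E[R]) / SD[R] = (5 + 0.5 - 9.0000) / 1.9322 = -1.8114.
Step 5: Two-sided p-value via normal approximation = 2*(1 - Phi(|z|)) = 0.070076.
Step 6: alpha = 0.1. reject H0.

R = 5, z = -1.8114, p = 0.070076, reject H0.


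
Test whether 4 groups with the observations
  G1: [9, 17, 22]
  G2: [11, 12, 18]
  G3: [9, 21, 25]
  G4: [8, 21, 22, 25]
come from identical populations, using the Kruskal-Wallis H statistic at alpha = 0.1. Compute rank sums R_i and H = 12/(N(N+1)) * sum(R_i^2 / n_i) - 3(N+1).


Step 1: Combine all N = 13 observations and assign midranks.
sorted (value, group, rank): (8,G4,1), (9,G1,2.5), (9,G3,2.5), (11,G2,4), (12,G2,5), (17,G1,6), (18,G2,7), (21,G3,8.5), (21,G4,8.5), (22,G1,10.5), (22,G4,10.5), (25,G3,12.5), (25,G4,12.5)
Step 2: Sum ranks within each group.
R_1 = 19 (n_1 = 3)
R_2 = 16 (n_2 = 3)
R_3 = 23.5 (n_3 = 3)
R_4 = 32.5 (n_4 = 4)
Step 3: H = 12/(N(N+1)) * sum(R_i^2/n_i) - 3(N+1)
     = 12/(13*14) * (19^2/3 + 16^2/3 + 23.5^2/3 + 32.5^2/4) - 3*14
     = 0.065934 * 653.812 - 42
     = 1.108516.
Step 4: Ties present; correction factor C = 1 - 24/(13^3 - 13) = 0.989011. Corrected H = 1.108516 / 0.989011 = 1.120833.
Step 5: Under H0, H ~ chi^2(3); p-value = 0.772047.
Step 6: alpha = 0.1. fail to reject H0.

H = 1.1208, df = 3, p = 0.772047, fail to reject H0.


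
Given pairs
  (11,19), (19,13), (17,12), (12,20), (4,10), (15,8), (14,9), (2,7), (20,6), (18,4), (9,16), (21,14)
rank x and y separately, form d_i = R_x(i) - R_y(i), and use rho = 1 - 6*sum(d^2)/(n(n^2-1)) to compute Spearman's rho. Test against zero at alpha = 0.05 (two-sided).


Step 1: Rank x and y separately (midranks; no ties here).
rank(x): 11->4, 19->10, 17->8, 12->5, 4->2, 15->7, 14->6, 2->1, 20->11, 18->9, 9->3, 21->12
rank(y): 19->11, 13->8, 12->7, 20->12, 10->6, 8->4, 9->5, 7->3, 6->2, 4->1, 16->10, 14->9
Step 2: d_i = R_x(i) - R_y(i); compute d_i^2.
  (4-11)^2=49, (10-8)^2=4, (8-7)^2=1, (5-12)^2=49, (2-6)^2=16, (7-4)^2=9, (6-5)^2=1, (1-3)^2=4, (11-2)^2=81, (9-1)^2=64, (3-10)^2=49, (12-9)^2=9
sum(d^2) = 336.
Step 3: rho = 1 - 6*336 / (12*(12^2 - 1)) = 1 - 2016/1716 = -0.174825.
Step 4: Under H0, t = rho * sqrt((n-2)/(1-rho^2)) = -0.5615 ~ t(10).
Step 5: Two-sided p-value from the t-distribution with 10 df = 0.586824.
Step 6: alpha = 0.05. fail to reject H0.

rho = -0.1748, p = 0.586824, fail to reject H0 at alpha = 0.05.


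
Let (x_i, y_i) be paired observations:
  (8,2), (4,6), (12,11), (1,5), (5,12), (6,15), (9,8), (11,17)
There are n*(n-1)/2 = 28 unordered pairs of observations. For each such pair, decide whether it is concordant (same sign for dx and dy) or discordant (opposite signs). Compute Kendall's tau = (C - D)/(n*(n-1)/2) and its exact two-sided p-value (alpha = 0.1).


Step 1: Enumerate the 28 unordered pairs (i,j) with i<j and classify each by sign(x_j-x_i) * sign(y_j-y_i).
  (1,2):dx=-4,dy=+4->D; (1,3):dx=+4,dy=+9->C; (1,4):dx=-7,dy=+3->D; (1,5):dx=-3,dy=+10->D
  (1,6):dx=-2,dy=+13->D; (1,7):dx=+1,dy=+6->C; (1,8):dx=+3,dy=+15->C; (2,3):dx=+8,dy=+5->C
  (2,4):dx=-3,dy=-1->C; (2,5):dx=+1,dy=+6->C; (2,6):dx=+2,dy=+9->C; (2,7):dx=+5,dy=+2->C
  (2,8):dx=+7,dy=+11->C; (3,4):dx=-11,dy=-6->C; (3,5):dx=-7,dy=+1->D; (3,6):dx=-6,dy=+4->D
  (3,7):dx=-3,dy=-3->C; (3,8):dx=-1,dy=+6->D; (4,5):dx=+4,dy=+7->C; (4,6):dx=+5,dy=+10->C
  (4,7):dx=+8,dy=+3->C; (4,8):dx=+10,dy=+12->C; (5,6):dx=+1,dy=+3->C; (5,7):dx=+4,dy=-4->D
  (5,8):dx=+6,dy=+5->C; (6,7):dx=+3,dy=-7->D; (6,8):dx=+5,dy=+2->C; (7,8):dx=+2,dy=+9->C
Step 2: C = 19, D = 9, total pairs = 28.
Step 3: tau = (C - D)/(n(n-1)/2) = (19 - 9)/28 = 0.357143.
Step 4: Exact two-sided p-value (enumerate n! = 40320 permutations of y under H0): p = 0.275099.
Step 5: alpha = 0.1. fail to reject H0.

tau_b = 0.3571 (C=19, D=9), p = 0.275099, fail to reject H0.


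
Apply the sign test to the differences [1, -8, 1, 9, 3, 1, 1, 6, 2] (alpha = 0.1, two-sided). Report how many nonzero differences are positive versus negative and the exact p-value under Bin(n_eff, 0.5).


Step 1: Discard zero differences. Original n = 9; n_eff = number of nonzero differences = 9.
Nonzero differences (with sign): +1, -8, +1, +9, +3, +1, +1, +6, +2
Step 2: Count signs: positive = 8, negative = 1.
Step 3: Under H0: P(positive) = 0.5, so the number of positives S ~ Bin(9, 0.5).
Step 4: Two-sided exact p-value = sum of Bin(9,0.5) probabilities at or below the observed probability = 0.039062.
Step 5: alpha = 0.1. reject H0.

n_eff = 9, pos = 8, neg = 1, p = 0.039062, reject H0.


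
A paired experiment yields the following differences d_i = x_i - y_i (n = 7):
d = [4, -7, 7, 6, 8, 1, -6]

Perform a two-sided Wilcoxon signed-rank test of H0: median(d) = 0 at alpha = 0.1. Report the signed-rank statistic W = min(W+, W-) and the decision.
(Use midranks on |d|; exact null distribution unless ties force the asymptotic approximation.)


Step 1: Drop any zero differences (none here) and take |d_i|.
|d| = [4, 7, 7, 6, 8, 1, 6]
Step 2: Midrank |d_i| (ties get averaged ranks).
ranks: |4|->2, |7|->5.5, |7|->5.5, |6|->3.5, |8|->7, |1|->1, |6|->3.5
Step 3: Attach original signs; sum ranks with positive sign and with negative sign.
W+ = 2 + 5.5 + 3.5 + 7 + 1 = 19
W- = 5.5 + 3.5 = 9
(Check: W+ + W- = 28 should equal n(n+1)/2 = 28.)
Step 4: Test statistic W = min(W+, W-) = 9.
Step 5: Ties in |d|, so use the tie-corrected normal approximation.
        E[W] = n(n+1)/4 = 7*8/4 = 14.
        Tie groups: |d|=6 (t=2), |d|=7 (t=2); sum(t^3 - t) = 12.
        Var[W] = n(n+1)(2n+1)/24 - sum(t^3-t)/48 = 840/24 - 12/48 = 34.75.
        z = (W - E[W]) / sqrt(Var[W]) = (9 - 14) / 5.8949 = -0.8482.
        Two-sided p = 2*Phi(z) = 0.396333.
Step 6: alpha = 0.1. fail to reject H0.

W+ = 19, W- = 9, W = min = 9, p = 0.396333, fail to reject H0.


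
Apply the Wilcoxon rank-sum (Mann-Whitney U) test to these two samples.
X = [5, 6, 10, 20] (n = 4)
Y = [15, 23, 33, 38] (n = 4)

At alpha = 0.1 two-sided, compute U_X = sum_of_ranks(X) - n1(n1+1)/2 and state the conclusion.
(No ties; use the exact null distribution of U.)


Step 1: Combine and sort all 8 observations; assign midranks.
sorted (value, group): (5,X), (6,X), (10,X), (15,Y), (20,X), (23,Y), (33,Y), (38,Y)
ranks: 5->1, 6->2, 10->3, 15->4, 20->5, 23->6, 33->7, 38->8
Step 2: Rank sum for X: R1 = 1 + 2 + 3 + 5 = 11.
Step 3: U_X = R1 - n1(n1+1)/2 = 11 - 4*5/2 = 11 - 10 = 1.
       U_Y = n1*n2 - U_X = 16 - 1 = 15.
Step 4: No ties, so the exact null distribution of U (based on enumerating the C(8,4) = 70 equally likely rank assignments) gives the two-sided p-value.
Step 5: p-value = 0.057143; compare to alpha = 0.1. reject H0.

U_X = 1, p = 0.057143, reject H0 at alpha = 0.1.


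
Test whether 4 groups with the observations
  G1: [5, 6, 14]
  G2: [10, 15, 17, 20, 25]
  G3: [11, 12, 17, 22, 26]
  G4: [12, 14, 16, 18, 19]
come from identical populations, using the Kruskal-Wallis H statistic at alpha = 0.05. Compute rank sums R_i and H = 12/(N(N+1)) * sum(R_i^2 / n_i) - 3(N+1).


Step 1: Combine all N = 18 observations and assign midranks.
sorted (value, group, rank): (5,G1,1), (6,G1,2), (10,G2,3), (11,G3,4), (12,G3,5.5), (12,G4,5.5), (14,G1,7.5), (14,G4,7.5), (15,G2,9), (16,G4,10), (17,G2,11.5), (17,G3,11.5), (18,G4,13), (19,G4,14), (20,G2,15), (22,G3,16), (25,G2,17), (26,G3,18)
Step 2: Sum ranks within each group.
R_1 = 10.5 (n_1 = 3)
R_2 = 55.5 (n_2 = 5)
R_3 = 55 (n_3 = 5)
R_4 = 50 (n_4 = 5)
Step 3: H = 12/(N(N+1)) * sum(R_i^2/n_i) - 3(N+1)
     = 12/(18*19) * (10.5^2/3 + 55.5^2/5 + 55^2/5 + 50^2/5) - 3*19
     = 0.035088 * 1757.8 - 57
     = 4.677193.
Step 4: Ties present; correction factor C = 1 - 18/(18^3 - 18) = 0.996904. Corrected H = 4.677193 / 0.996904 = 4.691718.
Step 5: Under H0, H ~ chi^2(3); p-value = 0.195814.
Step 6: alpha = 0.05. fail to reject H0.

H = 4.6917, df = 3, p = 0.195814, fail to reject H0.


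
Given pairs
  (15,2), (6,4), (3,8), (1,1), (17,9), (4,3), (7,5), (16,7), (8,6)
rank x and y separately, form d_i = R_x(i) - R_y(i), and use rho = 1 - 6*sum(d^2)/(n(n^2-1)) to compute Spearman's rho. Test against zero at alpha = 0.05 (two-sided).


Step 1: Rank x and y separately (midranks; no ties here).
rank(x): 15->7, 6->4, 3->2, 1->1, 17->9, 4->3, 7->5, 16->8, 8->6
rank(y): 2->2, 4->4, 8->8, 1->1, 9->9, 3->3, 5->5, 7->7, 6->6
Step 2: d_i = R_x(i) - R_y(i); compute d_i^2.
  (7-2)^2=25, (4-4)^2=0, (2-8)^2=36, (1-1)^2=0, (9-9)^2=0, (3-3)^2=0, (5-5)^2=0, (8-7)^2=1, (6-6)^2=0
sum(d^2) = 62.
Step 3: rho = 1 - 6*62 / (9*(9^2 - 1)) = 1 - 372/720 = 0.483333.
Step 4: Under H0, t = rho * sqrt((n-2)/(1-rho^2)) = 1.4607 ~ t(7).
Step 5: Two-sided p-value from the t-distribution with 7 df = 0.187470.
Step 6: alpha = 0.05. fail to reject H0.

rho = 0.4833, p = 0.187470, fail to reject H0 at alpha = 0.05.


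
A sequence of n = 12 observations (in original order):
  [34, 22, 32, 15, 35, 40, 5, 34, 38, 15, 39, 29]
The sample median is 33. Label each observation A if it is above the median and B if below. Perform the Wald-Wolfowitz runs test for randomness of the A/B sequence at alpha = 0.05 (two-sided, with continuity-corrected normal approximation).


Step 1: Compute median = 33; label A = above, B = below.
Labels in order: ABBBAABAABAB  (n_A = 6, n_B = 6)
Step 2: Count runs R = 8.
Step 3: Under H0 (random ordering), E[R] = 2*n_A*n_B/(n_A+n_B) + 1 = 2*6*6/12 + 1 = 7.0000.
        Var[R] = 2*n_A*n_B*(2*n_A*n_B - n_A - n_B) / ((n_A+n_B)^2 * (n_A+n_B-1)) = 4320/1584 = 2.7273.
        SD[R] = 1.6514.
Step 4: Continuity-corrected z = (R - 0.5 - E[R]) / SD[R] = (8 - 0.5 - 7.0000) / 1.6514 = 0.3028.
Step 5: Two-sided p-value via normal approximation = 2*(1 - Phi(|z|)) = 0.762069.
Step 6: alpha = 0.05. fail to reject H0.

R = 8, z = 0.3028, p = 0.762069, fail to reject H0.


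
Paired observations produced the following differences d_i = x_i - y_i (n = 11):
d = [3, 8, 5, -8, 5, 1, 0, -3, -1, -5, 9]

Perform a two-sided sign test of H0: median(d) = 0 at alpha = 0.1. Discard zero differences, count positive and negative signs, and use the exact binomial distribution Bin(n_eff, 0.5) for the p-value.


Step 1: Discard zero differences. Original n = 11; n_eff = number of nonzero differences = 10.
Nonzero differences (with sign): +3, +8, +5, -8, +5, +1, -3, -1, -5, +9
Step 2: Count signs: positive = 6, negative = 4.
Step 3: Under H0: P(positive) = 0.5, so the number of positives S ~ Bin(10, 0.5).
Step 4: Two-sided exact p-value = sum of Bin(10,0.5) probabilities at or below the observed probability = 0.753906.
Step 5: alpha = 0.1. fail to reject H0.

n_eff = 10, pos = 6, neg = 4, p = 0.753906, fail to reject H0.


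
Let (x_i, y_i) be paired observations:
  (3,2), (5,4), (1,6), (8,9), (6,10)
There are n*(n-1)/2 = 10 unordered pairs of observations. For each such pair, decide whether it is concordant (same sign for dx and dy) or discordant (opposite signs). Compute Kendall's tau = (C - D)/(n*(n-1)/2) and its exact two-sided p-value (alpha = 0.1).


Step 1: Enumerate the 10 unordered pairs (i,j) with i<j and classify each by sign(x_j-x_i) * sign(y_j-y_i).
  (1,2):dx=+2,dy=+2->C; (1,3):dx=-2,dy=+4->D; (1,4):dx=+5,dy=+7->C; (1,5):dx=+3,dy=+8->C
  (2,3):dx=-4,dy=+2->D; (2,4):dx=+3,dy=+5->C; (2,5):dx=+1,dy=+6->C; (3,4):dx=+7,dy=+3->C
  (3,5):dx=+5,dy=+4->C; (4,5):dx=-2,dy=+1->D
Step 2: C = 7, D = 3, total pairs = 10.
Step 3: tau = (C - D)/(n(n-1)/2) = (7 - 3)/10 = 0.400000.
Step 4: Exact two-sided p-value (enumerate n! = 120 permutations of y under H0): p = 0.483333.
Step 5: alpha = 0.1. fail to reject H0.

tau_b = 0.4000 (C=7, D=3), p = 0.483333, fail to reject H0.


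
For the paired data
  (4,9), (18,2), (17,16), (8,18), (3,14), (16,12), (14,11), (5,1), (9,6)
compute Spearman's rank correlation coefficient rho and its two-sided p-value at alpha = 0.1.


Step 1: Rank x and y separately (midranks; no ties here).
rank(x): 4->2, 18->9, 17->8, 8->4, 3->1, 16->7, 14->6, 5->3, 9->5
rank(y): 9->4, 2->2, 16->8, 18->9, 14->7, 12->6, 11->5, 1->1, 6->3
Step 2: d_i = R_x(i) - R_y(i); compute d_i^2.
  (2-4)^2=4, (9-2)^2=49, (8-8)^2=0, (4-9)^2=25, (1-7)^2=36, (7-6)^2=1, (6-5)^2=1, (3-1)^2=4, (5-3)^2=4
sum(d^2) = 124.
Step 3: rho = 1 - 6*124 / (9*(9^2 - 1)) = 1 - 744/720 = -0.033333.
Step 4: Under H0, t = rho * sqrt((n-2)/(1-rho^2)) = -0.0882 ~ t(7).
Step 5: Two-sided p-value from the t-distribution with 7 df = 0.932157.
Step 6: alpha = 0.1. fail to reject H0.

rho = -0.0333, p = 0.932157, fail to reject H0 at alpha = 0.1.


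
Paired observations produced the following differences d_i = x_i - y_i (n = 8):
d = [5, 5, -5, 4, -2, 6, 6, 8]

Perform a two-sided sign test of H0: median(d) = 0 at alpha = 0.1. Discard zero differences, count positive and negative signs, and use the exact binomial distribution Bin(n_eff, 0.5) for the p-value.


Step 1: Discard zero differences. Original n = 8; n_eff = number of nonzero differences = 8.
Nonzero differences (with sign): +5, +5, -5, +4, -2, +6, +6, +8
Step 2: Count signs: positive = 6, negative = 2.
Step 3: Under H0: P(positive) = 0.5, so the number of positives S ~ Bin(8, 0.5).
Step 4: Two-sided exact p-value = sum of Bin(8,0.5) probabilities at or below the observed probability = 0.289062.
Step 5: alpha = 0.1. fail to reject H0.

n_eff = 8, pos = 6, neg = 2, p = 0.289062, fail to reject H0.


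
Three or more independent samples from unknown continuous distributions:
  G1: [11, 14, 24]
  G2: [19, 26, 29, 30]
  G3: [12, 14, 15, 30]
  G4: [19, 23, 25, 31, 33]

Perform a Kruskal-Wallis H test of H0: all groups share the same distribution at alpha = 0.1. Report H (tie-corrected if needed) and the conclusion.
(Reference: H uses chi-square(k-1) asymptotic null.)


Step 1: Combine all N = 16 observations and assign midranks.
sorted (value, group, rank): (11,G1,1), (12,G3,2), (14,G1,3.5), (14,G3,3.5), (15,G3,5), (19,G2,6.5), (19,G4,6.5), (23,G4,8), (24,G1,9), (25,G4,10), (26,G2,11), (29,G2,12), (30,G2,13.5), (30,G3,13.5), (31,G4,15), (33,G4,16)
Step 2: Sum ranks within each group.
R_1 = 13.5 (n_1 = 3)
R_2 = 43 (n_2 = 4)
R_3 = 24 (n_3 = 4)
R_4 = 55.5 (n_4 = 5)
Step 3: H = 12/(N(N+1)) * sum(R_i^2/n_i) - 3(N+1)
     = 12/(16*17) * (13.5^2/3 + 43^2/4 + 24^2/4 + 55.5^2/5) - 3*17
     = 0.044118 * 1283.05 - 51
     = 5.605147.
Step 4: Ties present; correction factor C = 1 - 18/(16^3 - 16) = 0.995588. Corrected H = 5.605147 / 0.995588 = 5.629985.
Step 5: Under H0, H ~ chi^2(3); p-value = 0.131067.
Step 6: alpha = 0.1. fail to reject H0.

H = 5.6300, df = 3, p = 0.131067, fail to reject H0.


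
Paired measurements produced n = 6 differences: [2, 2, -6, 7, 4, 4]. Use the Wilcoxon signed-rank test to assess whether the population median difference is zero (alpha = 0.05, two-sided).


Step 1: Drop any zero differences (none here) and take |d_i|.
|d| = [2, 2, 6, 7, 4, 4]
Step 2: Midrank |d_i| (ties get averaged ranks).
ranks: |2|->1.5, |2|->1.5, |6|->5, |7|->6, |4|->3.5, |4|->3.5
Step 3: Attach original signs; sum ranks with positive sign and with negative sign.
W+ = 1.5 + 1.5 + 6 + 3.5 + 3.5 = 16
W- = 5 = 5
(Check: W+ + W- = 21 should equal n(n+1)/2 = 21.)
Step 4: Test statistic W = min(W+, W-) = 5.
Step 5: Ties in |d|, so use the tie-corrected normal approximation.
        E[W] = n(n+1)/4 = 6*7/4 = 10.5.
        Tie groups: |d|=2 (t=2), |d|=4 (t=2); sum(t^3 - t) = 12.
        Var[W] = n(n+1)(2n+1)/24 - sum(t^3-t)/48 = 546/24 - 12/48 = 22.5.
        z = (W - E[W]) / sqrt(Var[W]) = (5 - 10.5) / 4.7434 = -1.1595.
        Two-sided p = 2*Phi(z) = 0.246252.
Step 6: alpha = 0.05. fail to reject H0.

W+ = 16, W- = 5, W = min = 5, p = 0.246252, fail to reject H0.
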